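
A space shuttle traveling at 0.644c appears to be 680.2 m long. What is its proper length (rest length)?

Contracted length L = 680.2 m
γ = 1/√(1 - 0.644²) = 1.3071
L₀ = γL = 1.3071 × 680.2 = 889.1 m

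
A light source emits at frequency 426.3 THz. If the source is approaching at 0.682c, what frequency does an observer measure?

β = v/c = 0.682
(1+β)/(1-β) = 1.682/0.318 = 5.289
Doppler factor = √(5.289) = 2.2998
f_obs = 426.3 × 2.2998 = 980.4 THz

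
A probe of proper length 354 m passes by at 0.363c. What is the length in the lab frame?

Proper length L₀ = 354 m
γ = 1/√(1 - 0.363²) = 1.073
L = L₀/γ = 354/1.073 = 329.9 m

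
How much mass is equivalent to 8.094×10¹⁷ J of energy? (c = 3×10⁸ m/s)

From E = mc², we get m = E/c²
c² = (3×10⁸)² = 9×10¹⁶ m²/s²
m = 8.094×10¹⁷ / 9×10¹⁶ = 8.993 kg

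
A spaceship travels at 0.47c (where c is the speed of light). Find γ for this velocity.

v/c = 0.47, so (v/c)² = 0.2209
1 - (v/c)² = 0.7791
γ = 1/√(0.7791) = 1.133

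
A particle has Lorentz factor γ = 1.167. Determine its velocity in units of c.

From γ = 1/√(1 - v²/c²):
1/γ² = 1/1.167² = 0.7343
v²/c² = 1 - 0.7343 = 0.2657
v/c = √(0.2657) = 0.5155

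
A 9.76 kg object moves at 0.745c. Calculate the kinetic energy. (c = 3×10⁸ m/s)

γ = 1/√(1 - 0.745²) = 1.4991
γ - 1 = 0.4991
KE = (γ-1)mc² = 0.4991 × 9.76 × (3×10⁸)² = 4.384×10¹⁷ J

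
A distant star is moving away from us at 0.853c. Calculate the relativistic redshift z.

β = 0.853
(1+β)/(1-β) = 1.853/0.147 = 12.605
√(12.605) = 3.550
z = 3.550 - 1 = 2.550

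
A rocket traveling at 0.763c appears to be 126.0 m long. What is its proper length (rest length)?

Contracted length L = 126.0 m
γ = 1/√(1 - 0.763²) = 1.547
L₀ = γL = 1.547 × 126.0 = 194.9 m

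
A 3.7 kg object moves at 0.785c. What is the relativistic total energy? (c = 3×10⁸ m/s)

γ = 1/√(1 - 0.785²) = 1.614
mc² = 3.7 × (3×10⁸)² = 3.330×10¹⁷ J
E = γmc² = 1.614 × 3.330×10¹⁷ = 5.375×10¹⁷ J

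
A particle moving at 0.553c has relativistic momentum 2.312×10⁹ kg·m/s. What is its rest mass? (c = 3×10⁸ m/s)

γ = 1/√(1 - 0.553²) = 1.200
v = 0.553 × 3×10⁸ = 1.659×10⁸ m/s
m = p/(γv) = 2.312×10⁹/(1.200 × 1.659×10⁸) = 11.61 kg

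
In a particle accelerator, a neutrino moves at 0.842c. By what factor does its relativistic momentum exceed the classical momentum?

p_rel = γmv, p_class = mv
Ratio = γ = 1/√(1 - 0.842²)
= 1/√(0.291036) = 1.854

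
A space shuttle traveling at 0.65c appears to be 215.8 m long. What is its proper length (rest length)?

Contracted length L = 215.8 m
γ = 1/√(1 - 0.65²) = 1.316
L₀ = γL = 1.316 × 215.8 = 284.0 m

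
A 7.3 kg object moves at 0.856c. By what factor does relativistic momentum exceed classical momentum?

p_rel = γmv, p_class = mv
Ratio = γ = 1/√(1 - 0.856²) = 1.934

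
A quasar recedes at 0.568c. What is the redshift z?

β = 0.568
(1+β)/(1-β) = 1.568/0.432 = 3.6296
√(3.6296) = 1.9052
z = 1.9052 - 1 = 0.9052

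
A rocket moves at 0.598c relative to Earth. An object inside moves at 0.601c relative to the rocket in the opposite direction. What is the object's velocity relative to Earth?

Object's velocity in rocket frame is u' = -0.601c
u = (u' + v)/(1 + u'v/c²) = (v - 0.601)/(1 - 0.601·v/c²)
Numerator: 0.598 - 0.601 = -0.003
Denominator: 1 - 0.359398 = 0.640602
u = -0.003/0.640602 = -0.004683c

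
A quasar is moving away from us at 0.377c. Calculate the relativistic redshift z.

β = 0.377
(1+β)/(1-β) = 1.377/0.623 = 2.2103
√(2.2103) = 1.4867
z = 1.4867 - 1 = 0.4867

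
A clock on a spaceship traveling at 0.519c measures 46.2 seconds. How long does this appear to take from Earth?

Proper time Δt₀ = 46.2 seconds
γ = 1/√(1 - 0.519²) = 1.170
Δt = γΔt₀ = 1.170 × 46.2 = 54.05 seconds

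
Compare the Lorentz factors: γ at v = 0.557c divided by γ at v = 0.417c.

γ₁ = 1/√(1 - 0.557²) = 1.2041
γ₂ = 1/√(1 - 0.417²) = 1.1002
γ₁/γ₂ = 1.2041/1.1002 = 1.094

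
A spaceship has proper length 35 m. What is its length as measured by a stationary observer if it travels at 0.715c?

Proper length L₀ = 35 m
γ = 1/√(1 - 0.715²) = 1.4304
L = L₀/γ = 35/1.4304 = 24.47 m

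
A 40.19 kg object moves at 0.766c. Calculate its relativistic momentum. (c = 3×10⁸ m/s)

γ = 1/√(1 - 0.766²) = 1.556
v = 0.766 × 3×10⁸ = 2.298×10⁸ m/s
p = γmv = 1.556 × 40.19 × 2.298×10⁸ = 1.437×10¹⁰ kg·m/s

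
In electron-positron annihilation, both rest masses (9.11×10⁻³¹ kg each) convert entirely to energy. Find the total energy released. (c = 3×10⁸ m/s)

Both particles have the same rest mass, so total mass = 2m
E = 2m·c² = 2 × 9.11×10⁻³¹ × (3×10⁸)²
= 2 × 9.11×10⁻³¹ × 9×10¹⁶
= 1.640×10⁻¹³ J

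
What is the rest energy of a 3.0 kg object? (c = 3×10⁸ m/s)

c² = (3×10⁸)² = 9.000×10¹⁶ m²/s²
E₀ = mc² = 3.0 × 9.000×10¹⁶ = 2.700×10¹⁷ J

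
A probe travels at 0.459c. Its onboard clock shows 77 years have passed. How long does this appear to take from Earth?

Proper time Δt₀ = 77 years
γ = 1/√(1 - 0.459²) = 1.1256
Δt = γΔt₀ = 1.1256 × 77 = 86.67 years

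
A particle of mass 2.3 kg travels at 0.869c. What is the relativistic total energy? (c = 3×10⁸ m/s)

γ = 1/√(1 - 0.869²) = 2.021
mc² = 2.3 × (3×10⁸)² = 2.070×10¹⁷ J
E = γmc² = 2.021 × 2.070×10¹⁷ = 4.183×10¹⁷ J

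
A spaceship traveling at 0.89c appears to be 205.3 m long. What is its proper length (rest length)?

Contracted length L = 205.3 m
γ = 1/√(1 - 0.89²) = 2.1932
L₀ = γL = 2.1932 × 205.3 = 450.3 m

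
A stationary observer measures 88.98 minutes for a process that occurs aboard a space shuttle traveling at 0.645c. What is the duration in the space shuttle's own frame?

Dilated time Δt = 88.98 minutes
γ = 1/√(1 - 0.645²) = 1.3086
Δt₀ = Δt/γ = 88.98/1.3086 = 68.00 minutes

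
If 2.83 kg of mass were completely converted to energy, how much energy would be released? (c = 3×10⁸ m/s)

Using E = mc²:
c² = (3×10⁸)² = 9×10¹⁶ m²/s²
E = 2.83 × 9×10¹⁶ = 2.547×10¹⁷ J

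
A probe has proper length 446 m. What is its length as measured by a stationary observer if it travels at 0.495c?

Proper length L₀ = 446 m
γ = 1/√(1 - 0.495²) = 1.151
L = L₀/γ = 446/1.151 = 387.5 m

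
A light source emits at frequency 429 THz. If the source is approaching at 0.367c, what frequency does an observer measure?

β = v/c = 0.367
(1+β)/(1-β) = 1.367/0.633 = 2.15956
Doppler factor = √(2.15956) = 1.4695
f_obs = 429 × 1.4695 = 630.4 THz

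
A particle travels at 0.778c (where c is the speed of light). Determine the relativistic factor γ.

v/c = 0.778, so (v/c)² = 0.605284
1 - (v/c)² = 0.394716
γ = 1/√(0.394716) = 1.592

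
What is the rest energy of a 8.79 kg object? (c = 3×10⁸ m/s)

c² = (3×10⁸)² = 9.000×10¹⁶ m²/s²
E₀ = mc² = 8.79 × 9.000×10¹⁶ = 7.911×10¹⁷ J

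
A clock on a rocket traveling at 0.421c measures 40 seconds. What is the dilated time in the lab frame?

Proper time Δt₀ = 40 seconds
γ = 1/√(1 - 0.421²) = 1.1025
Δt = γΔt₀ = 1.1025 × 40 = 44.10 seconds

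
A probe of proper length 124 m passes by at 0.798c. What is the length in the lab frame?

Proper length L₀ = 124 m
γ = 1/√(1 - 0.798²) = 1.6593
L = L₀/γ = 124/1.6593 = 74.73 m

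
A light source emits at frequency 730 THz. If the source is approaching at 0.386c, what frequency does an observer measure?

β = v/c = 0.386
(1+β)/(1-β) = 1.386/0.614 = 2.2573
Doppler factor = √(2.2573) = 1.5024
f_obs = 730 × 1.5024 = 1097 THz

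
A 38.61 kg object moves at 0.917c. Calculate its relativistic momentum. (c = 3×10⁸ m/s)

γ = 1/√(1 - 0.917²) = 2.507
v = 0.917 × 3×10⁸ = 2.751×10⁸ m/s
p = γmv = 2.507 × 38.61 × 2.751×10⁸ = 2.663×10¹⁰ kg·m/s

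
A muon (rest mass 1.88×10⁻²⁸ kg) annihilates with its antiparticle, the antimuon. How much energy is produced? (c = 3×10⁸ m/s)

Both particles have the same rest mass, so total mass = 2m
E = 2m·c² = 2 × 1.88×10⁻²⁸ × (3×10⁸)²
= 2 × 1.88×10⁻²⁸ × 9×10¹⁶
= 3.384×10⁻¹¹ J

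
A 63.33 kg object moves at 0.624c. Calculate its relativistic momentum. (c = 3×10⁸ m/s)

γ = 1/√(1 - 0.624²) = 1.280
v = 0.624 × 3×10⁸ = 1.872×10⁸ m/s
p = γmv = 1.280 × 63.33 × 1.872×10⁸ = 1.517×10¹⁰ kg·m/s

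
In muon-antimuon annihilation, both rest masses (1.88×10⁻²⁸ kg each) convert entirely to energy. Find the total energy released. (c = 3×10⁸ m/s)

Both particles have the same rest mass, so total mass = 2m
E = 2m·c² = 2 × 1.88×10⁻²⁸ × (3×10⁸)²
= 2 × 1.88×10⁻²⁸ × 9×10¹⁶
= 3.384×10⁻¹¹ J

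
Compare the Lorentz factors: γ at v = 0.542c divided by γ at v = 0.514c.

γ₁ = 1/√(1 - 0.542²) = 1.190
γ₂ = 1/√(1 - 0.514²) = 1.166
γ₁/γ₂ = 1.190/1.166 = 1.021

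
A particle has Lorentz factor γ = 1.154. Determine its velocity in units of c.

From γ = 1/√(1 - v²/c²):
1/γ² = 1/1.154² = 0.7509
v²/c² = 1 - 0.7509 = 0.2491
v/c = √(0.2491) = 0.4991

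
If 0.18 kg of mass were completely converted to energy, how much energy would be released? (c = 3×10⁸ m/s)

Using E = mc²:
c² = (3×10⁸)² = 9×10¹⁶ m²/s²
E = 0.18 × 9×10¹⁶ = 1.620×10¹⁶ J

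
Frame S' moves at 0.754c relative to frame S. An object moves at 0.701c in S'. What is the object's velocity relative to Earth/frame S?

u = (u' + v)/(1 + u'v/c²)
Numerator: 0.701 + 0.754 = 1.455
Denominator: 1 + 0.528554 = 1.528554
u = 1.455/1.528554 = 0.9519c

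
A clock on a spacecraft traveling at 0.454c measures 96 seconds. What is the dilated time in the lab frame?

Proper time Δt₀ = 96 seconds
γ = 1/√(1 - 0.454²) = 1.122
Δt = γΔt₀ = 1.122 × 96 = 107.7 seconds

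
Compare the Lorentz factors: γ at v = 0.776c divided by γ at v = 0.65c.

γ₁ = 1/√(1 - 0.776²) = 1.5855
γ₂ = 1/√(1 - 0.65²) = 1.3159
γ₁/γ₂ = 1.5855/1.3159 = 1.205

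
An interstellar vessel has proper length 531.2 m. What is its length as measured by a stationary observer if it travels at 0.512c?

Proper length L₀ = 531.2 m
γ = 1/√(1 - 0.512²) = 1.1642
L = L₀/γ = 531.2/1.1642 = 456.3 m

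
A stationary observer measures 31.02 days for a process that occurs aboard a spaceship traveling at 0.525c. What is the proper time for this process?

Dilated time Δt = 31.02 days
γ = 1/√(1 - 0.525²) = 1.175
Δt₀ = Δt/γ = 31.02/1.175 = 26.40 days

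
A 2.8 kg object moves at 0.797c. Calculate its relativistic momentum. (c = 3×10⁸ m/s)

γ = 1/√(1 - 0.797²) = 1.6557
v = 0.797 × 3×10⁸ = 2.391×10⁸ m/s
p = γmv = 1.6557 × 2.8 × 2.391×10⁸ = 1.108×10⁹ kg·m/s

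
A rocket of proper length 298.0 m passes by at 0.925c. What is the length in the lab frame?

Proper length L₀ = 298.0 m
γ = 1/√(1 - 0.925²) = 2.632
L = L₀/γ = 298.0/2.632 = 113.2 m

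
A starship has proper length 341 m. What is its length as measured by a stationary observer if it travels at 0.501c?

Proper length L₀ = 341 m
γ = 1/√(1 - 0.501²) = 1.1555
L = L₀/γ = 341/1.1555 = 295.1 m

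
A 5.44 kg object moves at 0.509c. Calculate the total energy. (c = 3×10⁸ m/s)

γ = 1/√(1 - 0.509²) = 1.1618
mc² = 5.44 × (3×10⁸)² = 4.896×10¹⁷ J
E = γmc² = 1.1618 × 4.896×10¹⁷ = 5.688×10¹⁷ J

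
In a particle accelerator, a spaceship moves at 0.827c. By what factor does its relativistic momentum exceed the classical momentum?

p_rel = γmv, p_class = mv
Ratio = γ = 1/√(1 - 0.827²)
= 1/√(0.316071) = 1.779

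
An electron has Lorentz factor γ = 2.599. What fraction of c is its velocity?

From γ = 1/√(1 - v²/c²):
1/γ² = 1/2.599² = 0.1480
v²/c² = 1 - 0.1480 = 0.8520
v/c = √(0.8520) = 0.9230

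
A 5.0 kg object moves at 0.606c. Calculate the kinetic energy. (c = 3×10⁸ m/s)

γ = 1/√(1 - 0.606²) = 1.2571
γ - 1 = 0.2571
KE = (γ-1)mc² = 0.2571 × 5.0 × (3×10⁸)² = 1.157×10¹⁷ J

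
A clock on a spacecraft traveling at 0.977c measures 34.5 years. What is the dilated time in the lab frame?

Proper time Δt₀ = 34.5 years
γ = 1/√(1 - 0.977²) = 4.690
Δt = γΔt₀ = 4.690 × 34.5 = 161.8 years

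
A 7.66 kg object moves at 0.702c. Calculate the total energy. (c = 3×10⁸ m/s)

γ = 1/√(1 - 0.702²) = 1.4041
mc² = 7.66 × (3×10⁸)² = 6.894×10¹⁷ J
E = γmc² = 1.4041 × 6.894×10¹⁷ = 9.680×10¹⁷ J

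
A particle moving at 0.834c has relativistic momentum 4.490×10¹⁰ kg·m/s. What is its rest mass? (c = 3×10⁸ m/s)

γ = 1/√(1 - 0.834²) = 1.8124
v = 0.834 × 3×10⁸ = 2.502×10⁸ m/s
m = p/(γv) = 4.490×10¹⁰/(1.8124 × 2.502×10⁸) = 99.02 kg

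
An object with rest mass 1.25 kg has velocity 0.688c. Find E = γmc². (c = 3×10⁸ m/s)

γ = 1/√(1 - 0.688²) = 1.378
mc² = 1.25 × (3×10⁸)² = 1.125×10¹⁷ J
E = γmc² = 1.378 × 1.125×10¹⁷ = 1.550×10¹⁷ J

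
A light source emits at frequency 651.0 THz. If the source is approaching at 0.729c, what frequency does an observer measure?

β = v/c = 0.729
(1+β)/(1-β) = 1.729/0.271 = 6.380
Doppler factor = √(6.380) = 2.526
f_obs = 651.0 × 2.526 = 1644 THz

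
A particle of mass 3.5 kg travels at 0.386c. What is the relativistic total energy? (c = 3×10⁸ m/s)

γ = 1/√(1 - 0.386²) = 1.084
mc² = 3.5 × (3×10⁸)² = 3.150×10¹⁷ J
E = γmc² = 1.084 × 3.150×10¹⁷ = 3.415×10¹⁷ J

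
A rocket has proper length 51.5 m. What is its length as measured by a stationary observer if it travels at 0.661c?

Proper length L₀ = 51.5 m
γ = 1/√(1 - 0.661²) = 1.33265
L = L₀/γ = 51.5/1.33265 = 38.64 m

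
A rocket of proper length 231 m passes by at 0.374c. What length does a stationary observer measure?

Proper length L₀ = 231 m
γ = 1/√(1 - 0.374²) = 1.0783
L = L₀/γ = 231/1.0783 = 214.2 m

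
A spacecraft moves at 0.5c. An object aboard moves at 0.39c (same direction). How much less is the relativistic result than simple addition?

Classical: u' + v = 0.39 + 0.5 = 0.89c
Relativistic: u = (0.39 + 0.5)/(1 + 0.195) = 0.89/1.195 = 0.7448c
Difference: 0.89 - 0.7448 = 0.1452c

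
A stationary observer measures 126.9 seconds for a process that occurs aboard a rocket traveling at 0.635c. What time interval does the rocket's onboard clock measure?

Dilated time Δt = 126.9 seconds
γ = 1/√(1 - 0.635²) = 1.2945
Δt₀ = Δt/γ = 126.9/1.2945 = 98.03 seconds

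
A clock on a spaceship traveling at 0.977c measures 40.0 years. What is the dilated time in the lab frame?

Proper time Δt₀ = 40.0 years
γ = 1/√(1 - 0.977²) = 4.690
Δt = γΔt₀ = 4.690 × 40.0 = 187.6 years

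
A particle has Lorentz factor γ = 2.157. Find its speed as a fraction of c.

From γ = 1/√(1 - v²/c²):
1/γ² = 1/2.157² = 0.21493
v²/c² = 1 - 0.21493 = 0.78507
v/c = √(0.78507) = 0.8860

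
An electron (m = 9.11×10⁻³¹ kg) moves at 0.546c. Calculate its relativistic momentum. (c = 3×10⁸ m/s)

γ = 1/√(1 - 0.546²) = 1.1936
v = 0.546 × 3×10⁸ = 1.638×10⁸ m/s
p = γmv = 1.1936 × 9.11×10⁻³¹ × 1.638×10⁸ = 1.781×10⁻²² kg·m/s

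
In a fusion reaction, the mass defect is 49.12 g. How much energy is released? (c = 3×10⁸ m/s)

Convert mass defect: Δm = 49.12 g = 0.04912 kg
E = Δm·c² = 0.04912 × (3×10⁸)²
= 0.04912 × 9×10¹⁶ = 4.421×10¹⁵ J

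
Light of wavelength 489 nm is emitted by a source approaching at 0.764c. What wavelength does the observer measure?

β = 0.764
Wavelength Doppler factor = √(0.236/1.764) = √(0.1338) = 0.3658
λ_obs = 489 × 0.3658 = 178.9 nm (blueshift)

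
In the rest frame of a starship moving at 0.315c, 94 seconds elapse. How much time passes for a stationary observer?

Proper time Δt₀ = 94 seconds
γ = 1/√(1 - 0.315²) = 1.0536
Δt = γΔt₀ = 1.0536 × 94 = 99.04 seconds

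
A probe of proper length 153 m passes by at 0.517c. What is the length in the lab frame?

Proper length L₀ = 153 m
γ = 1/√(1 - 0.517²) = 1.168
L = L₀/γ = 153/1.168 = 131.0 m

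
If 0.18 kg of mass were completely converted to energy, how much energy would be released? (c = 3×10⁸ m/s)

Using E = mc²:
c² = (3×10⁸)² = 9×10¹⁶ m²/s²
E = 0.18 × 9×10¹⁶ = 1.620×10¹⁶ J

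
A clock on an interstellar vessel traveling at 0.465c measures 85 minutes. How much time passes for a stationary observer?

Proper time Δt₀ = 85 minutes
γ = 1/√(1 - 0.465²) = 1.1295
Δt = γΔt₀ = 1.1295 × 85 = 96.01 minutes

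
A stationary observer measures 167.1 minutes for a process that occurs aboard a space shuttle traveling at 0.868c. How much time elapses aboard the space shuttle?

Dilated time Δt = 167.1 minutes
γ = 1/√(1 - 0.868²) = 2.0138
Δt₀ = Δt/γ = 167.1/2.0138 = 82.98 minutes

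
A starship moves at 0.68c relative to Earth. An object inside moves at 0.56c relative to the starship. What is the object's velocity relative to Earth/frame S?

u = (u' + v)/(1 + u'v/c²)
Numerator: 0.56 + 0.68 = 1.24
Denominator: 1 + 0.3808 = 1.3808
u = 1.24/1.3808 = 0.8980c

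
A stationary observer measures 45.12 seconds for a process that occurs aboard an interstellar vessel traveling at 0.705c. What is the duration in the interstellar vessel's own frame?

Dilated time Δt = 45.12 seconds
γ = 1/√(1 - 0.705²) = 1.410
Δt₀ = Δt/γ = 45.12/1.410 = 32.00 seconds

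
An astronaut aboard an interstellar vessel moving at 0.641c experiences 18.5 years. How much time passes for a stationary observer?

Proper time Δt₀ = 18.5 years
γ = 1/√(1 - 0.641²) = 1.3029
Δt = γΔt₀ = 1.3029 × 18.5 = 24.10 years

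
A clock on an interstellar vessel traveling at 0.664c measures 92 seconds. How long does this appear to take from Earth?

Proper time Δt₀ = 92 seconds
γ = 1/√(1 - 0.664²) = 1.337
Δt = γΔt₀ = 1.337 × 92 = 123.0 seconds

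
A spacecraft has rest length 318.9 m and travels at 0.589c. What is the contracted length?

Proper length L₀ = 318.9 m
γ = 1/√(1 - 0.589²) = 1.2374
L = L₀/γ = 318.9/1.2374 = 257.7 m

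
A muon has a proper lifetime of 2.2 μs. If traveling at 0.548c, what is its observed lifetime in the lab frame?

Proper lifetime τ₀ = 2.2 μs
γ = 1/√(1 - 0.548²) = 1.1955
τ = γτ₀ = 1.1955 × 2.2 μs = 2.630 μs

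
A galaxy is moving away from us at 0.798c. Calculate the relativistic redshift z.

β = 0.798
(1+β)/(1-β) = 1.798/0.202 = 8.901
√(8.901) = 2.983
z = 2.983 - 1 = 1.983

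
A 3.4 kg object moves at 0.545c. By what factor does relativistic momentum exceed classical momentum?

p_rel = γmv, p_class = mv
Ratio = γ = 1/√(1 - 0.545²) = 1.193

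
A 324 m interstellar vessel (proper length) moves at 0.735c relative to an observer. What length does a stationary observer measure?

Proper length L₀ = 324 m
γ = 1/√(1 - 0.735²) = 1.475
L = L₀/γ = 324/1.475 = 219.7 m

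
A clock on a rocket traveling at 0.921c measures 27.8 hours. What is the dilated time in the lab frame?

Proper time Δt₀ = 27.8 hours
γ = 1/√(1 - 0.921²) = 2.567
Δt = γΔt₀ = 2.567 × 27.8 = 71.36 hours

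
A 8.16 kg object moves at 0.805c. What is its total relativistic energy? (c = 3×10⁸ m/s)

γ = 1/√(1 - 0.805²) = 1.686
mc² = 8.16 × (3×10⁸)² = 7.344×10¹⁷ J
E = γmc² = 1.686 × 7.344×10¹⁷ = 1.238×10¹⁸ J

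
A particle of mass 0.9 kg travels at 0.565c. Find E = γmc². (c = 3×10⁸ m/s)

γ = 1/√(1 - 0.565²) = 1.212
mc² = 0.9 × (3×10⁸)² = 8.100×10¹⁶ J
E = γmc² = 1.212 × 8.100×10¹⁶ = 9.817×10¹⁶ J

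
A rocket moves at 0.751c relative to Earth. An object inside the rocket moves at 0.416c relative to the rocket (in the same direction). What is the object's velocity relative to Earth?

u = (u' + v)/(1 + u'v/c²)
Numerator: 0.416 + 0.751 = 1.167
Denominator: 1 + 0.312416 = 1.312416
u = 1.167/1.312416 = 0.8892c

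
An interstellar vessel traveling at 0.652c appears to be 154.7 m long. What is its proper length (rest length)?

Contracted length L = 154.7 m
γ = 1/√(1 - 0.652²) = 1.319
L₀ = γL = 1.319 × 154.7 = 204.0 m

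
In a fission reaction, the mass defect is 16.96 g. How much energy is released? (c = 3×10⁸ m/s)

Convert mass defect: Δm = 16.96 g = 0.01696 kg
E = Δm·c² = 0.01696 × (3×10⁸)²
= 0.01696 × 9×10¹⁶ = 1.526×10¹⁵ J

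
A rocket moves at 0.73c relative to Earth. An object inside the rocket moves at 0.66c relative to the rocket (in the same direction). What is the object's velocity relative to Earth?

u = (u' + v)/(1 + u'v/c²)
Numerator: 0.66 + 0.73 = 1.39
Denominator: 1 + 0.4818 = 1.4818
u = 1.39/1.4818 = 0.9380c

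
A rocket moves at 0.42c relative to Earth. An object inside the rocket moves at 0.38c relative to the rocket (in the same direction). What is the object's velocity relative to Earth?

u = (u' + v)/(1 + u'v/c²)
Numerator: 0.38 + 0.42 = 0.8
Denominator: 1 + 0.1596 = 1.1596
u = 0.8/1.1596 = 0.6899c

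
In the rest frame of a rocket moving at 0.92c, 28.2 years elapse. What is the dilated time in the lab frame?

Proper time Δt₀ = 28.2 years
γ = 1/√(1 - 0.92²) = 2.55155
Δt = γΔt₀ = 2.55155 × 28.2 = 71.95 years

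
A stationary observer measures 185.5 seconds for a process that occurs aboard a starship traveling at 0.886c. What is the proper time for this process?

Dilated time Δt = 185.5 seconds
γ = 1/√(1 - 0.886²) = 2.15664
Δt₀ = Δt/γ = 185.5/2.15664 = 86.01 seconds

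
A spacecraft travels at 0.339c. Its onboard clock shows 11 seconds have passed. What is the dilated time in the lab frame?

Proper time Δt₀ = 11 seconds
γ = 1/√(1 - 0.339²) = 1.063
Δt = γΔt₀ = 1.063 × 11 = 11.69 seconds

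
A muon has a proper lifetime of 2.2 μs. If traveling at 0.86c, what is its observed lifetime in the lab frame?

Proper lifetime τ₀ = 2.2 μs
γ = 1/√(1 - 0.86²) = 1.9597
τ = γτ₀ = 1.9597 × 2.2 μs = 4.311 μs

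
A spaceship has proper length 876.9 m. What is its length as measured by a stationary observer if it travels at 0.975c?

Proper length L₀ = 876.9 m
γ = 1/√(1 - 0.975²) = 4.500
L = L₀/γ = 876.9/4.500 = 194.9 m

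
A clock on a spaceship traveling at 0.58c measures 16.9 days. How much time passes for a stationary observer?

Proper time Δt₀ = 16.9 days
γ = 1/√(1 - 0.58²) = 1.228
Δt = γΔt₀ = 1.228 × 16.9 = 20.75 days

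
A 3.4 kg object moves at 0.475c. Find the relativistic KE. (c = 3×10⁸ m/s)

γ = 1/√(1 - 0.475²) = 1.13638
γ - 1 = 0.13638
KE = (γ-1)mc² = 0.13638 × 3.4 × (3×10⁸)² = 4.173×10¹⁶ J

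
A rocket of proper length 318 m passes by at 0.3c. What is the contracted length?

Proper length L₀ = 318 m
γ = 1/√(1 - 0.3²) = 1.048
L = L₀/γ = 318/1.048 = 303.4 m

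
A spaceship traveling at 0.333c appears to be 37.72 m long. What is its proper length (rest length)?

Contracted length L = 37.72 m
γ = 1/√(1 - 0.333²) = 1.0605
L₀ = γL = 1.0605 × 37.72 = 40.00 m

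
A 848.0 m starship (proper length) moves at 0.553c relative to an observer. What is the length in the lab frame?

Proper length L₀ = 848.0 m
γ = 1/√(1 - 0.553²) = 1.2002
L = L₀/γ = 848.0/1.2002 = 706.5 m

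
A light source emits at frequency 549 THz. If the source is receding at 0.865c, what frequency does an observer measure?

β = v/c = 0.865
(1-β)/(1+β) = 0.135/1.865 = 0.072386
Doppler factor = √(0.072386) = 0.2690
f_obs = 549 × 0.2690 = 147.7 THz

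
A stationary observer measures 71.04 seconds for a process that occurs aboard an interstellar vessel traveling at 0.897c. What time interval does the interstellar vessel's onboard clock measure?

Dilated time Δt = 71.04 seconds
γ = 1/√(1 - 0.897²) = 2.2623
Δt₀ = Δt/γ = 71.04/2.2623 = 31.40 seconds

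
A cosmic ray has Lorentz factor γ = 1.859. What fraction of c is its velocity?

From γ = 1/√(1 - v²/c²):
1/γ² = 1/1.859² = 0.2894
v²/c² = 1 - 0.2894 = 0.7106
v/c = √(0.7106) = 0.8430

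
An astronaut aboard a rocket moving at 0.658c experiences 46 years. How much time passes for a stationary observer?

Proper time Δt₀ = 46 years
γ = 1/√(1 - 0.658²) = 1.328
Δt = γΔt₀ = 1.328 × 46 = 61.09 years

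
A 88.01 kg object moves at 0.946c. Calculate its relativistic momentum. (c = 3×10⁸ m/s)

γ = 1/√(1 - 0.946²) = 3.085
v = 0.946 × 3×10⁸ = 2.838×10⁸ m/s
p = γmv = 3.085 × 88.01 × 2.838×10⁸ = 7.705×10¹⁰ kg·m/s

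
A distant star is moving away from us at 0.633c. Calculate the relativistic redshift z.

β = 0.633
(1+β)/(1-β) = 1.633/0.367 = 4.4496
√(4.4496) = 2.109
z = 2.109 - 1 = 1.109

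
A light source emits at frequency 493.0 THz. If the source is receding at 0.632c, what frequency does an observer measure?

β = v/c = 0.632
(1-β)/(1+β) = 0.368/1.632 = 0.2255
Doppler factor = √(0.2255) = 0.4749
f_obs = 493.0 × 0.4749 = 234.1 THz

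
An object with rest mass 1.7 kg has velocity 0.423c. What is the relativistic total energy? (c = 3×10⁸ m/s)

γ = 1/√(1 - 0.423²) = 1.104
mc² = 1.7 × (3×10⁸)² = 1.530×10¹⁷ J
E = γmc² = 1.104 × 1.530×10¹⁷ = 1.689×10¹⁷ J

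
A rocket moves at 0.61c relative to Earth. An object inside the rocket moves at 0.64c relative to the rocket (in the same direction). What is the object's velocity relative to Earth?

u = (u' + v)/(1 + u'v/c²)
Numerator: 0.64 + 0.61 = 1.25
Denominator: 1 + 0.3904 = 1.3904
u = 1.25/1.3904 = 0.8990c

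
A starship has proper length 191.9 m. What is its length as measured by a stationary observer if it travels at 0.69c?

Proper length L₀ = 191.9 m
γ = 1/√(1 - 0.69²) = 1.382
L = L₀/γ = 191.9/1.382 = 138.9 m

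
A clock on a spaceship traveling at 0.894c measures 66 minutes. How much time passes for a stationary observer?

Proper time Δt₀ = 66 minutes
γ = 1/√(1 - 0.894²) = 2.232
Δt = γΔt₀ = 2.232 × 66 = 147.3 minutes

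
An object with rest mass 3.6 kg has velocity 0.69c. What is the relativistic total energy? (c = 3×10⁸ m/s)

γ = 1/√(1 - 0.69²) = 1.3816
mc² = 3.6 × (3×10⁸)² = 3.240×10¹⁷ J
E = γmc² = 1.3816 × 3.240×10¹⁷ = 4.476×10¹⁷ J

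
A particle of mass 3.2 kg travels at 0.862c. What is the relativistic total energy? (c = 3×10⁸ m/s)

γ = 1/√(1 - 0.862²) = 1.973
mc² = 3.2 × (3×10⁸)² = 2.880×10¹⁷ J
E = γmc² = 1.973 × 2.880×10¹⁷ = 5.682×10¹⁷ J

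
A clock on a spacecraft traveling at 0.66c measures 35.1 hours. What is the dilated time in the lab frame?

Proper time Δt₀ = 35.1 hours
γ = 1/√(1 - 0.66²) = 1.331
Δt = γΔt₀ = 1.331 × 35.1 = 46.72 hours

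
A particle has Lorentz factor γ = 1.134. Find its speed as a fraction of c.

From γ = 1/√(1 - v²/c²):
1/γ² = 1/1.134² = 0.7776
v²/c² = 1 - 0.7776 = 0.2224
v/c = √(0.2224) = 0.4716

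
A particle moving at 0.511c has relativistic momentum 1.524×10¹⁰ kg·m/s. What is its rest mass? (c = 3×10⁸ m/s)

γ = 1/√(1 - 0.511²) = 1.1634
v = 0.511 × 3×10⁸ = 1.533×10⁸ m/s
m = p/(γv) = 1.524×10¹⁰/(1.1634 × 1.533×10⁸) = 85.45 kg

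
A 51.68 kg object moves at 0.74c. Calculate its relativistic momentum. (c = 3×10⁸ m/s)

γ = 1/√(1 - 0.74²) = 1.487
v = 0.74 × 3×10⁸ = 2.220×10⁸ m/s
p = γmv = 1.487 × 51.68 × 2.220×10⁸ = 1.706×10¹⁰ kg·m/s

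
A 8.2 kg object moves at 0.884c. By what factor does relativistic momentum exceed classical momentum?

p_rel = γmv, p_class = mv
Ratio = γ = 1/√(1 - 0.884²) = 2.139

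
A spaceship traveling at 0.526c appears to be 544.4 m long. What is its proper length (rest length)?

Contracted length L = 544.4 m
γ = 1/√(1 - 0.526²) = 1.1758
L₀ = γL = 1.1758 × 544.4 = 640.1 m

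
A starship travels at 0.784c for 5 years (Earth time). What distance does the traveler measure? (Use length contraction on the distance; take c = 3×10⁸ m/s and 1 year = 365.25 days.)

Earth distance: d = v × t = 0.784c × 5 yr = 3.711×10¹⁶ m
γ = 1.611
d' = d/γ = 3.711×10¹⁶/1.611 = 2.304×10¹⁶ m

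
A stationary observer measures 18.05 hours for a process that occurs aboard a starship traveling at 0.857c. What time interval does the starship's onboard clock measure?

Dilated time Δt = 18.05 hours
γ = 1/√(1 - 0.857²) = 1.9406
Δt₀ = Δt/γ = 18.05/1.9406 = 9.301 hours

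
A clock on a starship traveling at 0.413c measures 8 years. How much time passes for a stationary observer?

Proper time Δt₀ = 8 years
γ = 1/√(1 - 0.413²) = 1.098
Δt = γΔt₀ = 1.098 × 8 = 8.784 years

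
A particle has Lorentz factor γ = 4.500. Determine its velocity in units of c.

From γ = 1/√(1 - v²/c²):
1/γ² = 1/4.500² = 0.04938
v²/c² = 1 - 0.04938 = 0.9506
v/c = √(0.9506) = 0.9750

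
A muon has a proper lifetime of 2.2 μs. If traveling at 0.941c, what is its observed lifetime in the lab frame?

Proper lifetime τ₀ = 2.2 μs
γ = 1/√(1 - 0.941²) = 2.955
τ = γτ₀ = 2.955 × 2.2 μs = 6.501 μs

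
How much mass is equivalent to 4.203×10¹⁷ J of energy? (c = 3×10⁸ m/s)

From E = mc², we get m = E/c²
c² = (3×10⁸)² = 9×10¹⁶ m²/s²
m = 4.203×10¹⁷ / 9×10¹⁶ = 4.670 kg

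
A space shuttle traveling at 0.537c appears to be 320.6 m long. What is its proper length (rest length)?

Contracted length L = 320.6 m
γ = 1/√(1 - 0.537²) = 1.1854
L₀ = γL = 1.1854 × 320.6 = 380.0 m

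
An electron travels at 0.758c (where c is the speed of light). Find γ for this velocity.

v/c = 0.758, so (v/c)² = 0.574564
1 - (v/c)² = 0.425436
γ = 1/√(0.425436) = 1.533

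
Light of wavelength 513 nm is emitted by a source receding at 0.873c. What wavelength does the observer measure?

β = 0.873
Wavelength Doppler factor = √(1.873/0.127) = √(14.748) = 3.840
λ_obs = 513 × 3.840 = 1970 nm (redshift)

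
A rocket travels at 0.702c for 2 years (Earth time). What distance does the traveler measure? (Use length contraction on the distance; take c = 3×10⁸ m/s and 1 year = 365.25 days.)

Earth distance: d = v × t = 0.702c × 2 yr = 1.329×10¹⁶ m
γ = 1.404
d' = d/γ = 1.329×10¹⁶/1.404 = 9.466×10¹⁵ m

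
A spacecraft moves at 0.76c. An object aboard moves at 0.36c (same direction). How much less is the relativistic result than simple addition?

Classical: u' + v = 0.36 + 0.76 = 1.12c
Relativistic: u = (0.36 + 0.76)/(1 + 0.2736) = 1.12/1.2736 = 0.8794c
Difference: 1.12 - 0.8794 = 0.2406c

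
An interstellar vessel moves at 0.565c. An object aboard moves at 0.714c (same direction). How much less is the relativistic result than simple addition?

Classical: u' + v = 0.714 + 0.565 = 1.279c
Relativistic: u = (0.714 + 0.565)/(1 + 0.40341) = 1.279/1.40341 = 0.9114c
Difference: 1.279 - 0.9114 = 0.3676c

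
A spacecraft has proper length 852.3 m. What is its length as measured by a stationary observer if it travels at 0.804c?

Proper length L₀ = 852.3 m
γ = 1/√(1 - 0.804²) = 1.6817
L = L₀/γ = 852.3/1.6817 = 506.8 m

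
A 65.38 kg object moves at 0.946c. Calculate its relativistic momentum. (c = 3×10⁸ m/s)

γ = 1/√(1 - 0.946²) = 3.085
v = 0.946 × 3×10⁸ = 2.838×10⁸ m/s
p = γmv = 3.085 × 65.38 × 2.838×10⁸ = 5.724×10¹⁰ kg·m/s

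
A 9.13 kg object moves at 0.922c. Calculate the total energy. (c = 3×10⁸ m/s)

γ = 1/√(1 - 0.922²) = 2.583
mc² = 9.13 × (3×10⁸)² = 8.217×10¹⁷ J
E = γmc² = 2.583 × 8.217×10¹⁷ = 2.122×10¹⁸ J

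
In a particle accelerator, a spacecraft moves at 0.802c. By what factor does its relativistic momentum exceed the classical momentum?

p_rel = γmv, p_class = mv
Ratio = γ = 1/√(1 - 0.802²)
= 1/√(0.356796) = 1.674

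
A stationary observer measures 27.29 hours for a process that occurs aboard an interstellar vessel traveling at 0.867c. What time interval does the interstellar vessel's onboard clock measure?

Dilated time Δt = 27.29 hours
γ = 1/√(1 - 0.867²) = 2.007
Δt₀ = Δt/γ = 27.29/2.007 = 13.60 hours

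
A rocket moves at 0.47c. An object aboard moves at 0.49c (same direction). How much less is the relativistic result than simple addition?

Classical: u' + v = 0.49 + 0.47 = 0.96c
Relativistic: u = (0.49 + 0.47)/(1 + 0.2303) = 0.96/1.2303 = 0.7803c
Difference: 0.96 - 0.7803 = 0.1797c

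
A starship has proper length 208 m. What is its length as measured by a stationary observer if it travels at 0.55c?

Proper length L₀ = 208 m
γ = 1/√(1 - 0.55²) = 1.1974
L = L₀/γ = 208/1.1974 = 173.7 m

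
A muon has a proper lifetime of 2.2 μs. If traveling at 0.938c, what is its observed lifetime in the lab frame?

Proper lifetime τ₀ = 2.2 μs
γ = 1/√(1 - 0.938²) = 2.885
τ = γτ₀ = 2.885 × 2.2 μs = 6.347 μs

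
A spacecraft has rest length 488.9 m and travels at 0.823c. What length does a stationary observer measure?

Proper length L₀ = 488.9 m
γ = 1/√(1 - 0.823²) = 1.7604
L = L₀/γ = 488.9/1.7604 = 277.7 m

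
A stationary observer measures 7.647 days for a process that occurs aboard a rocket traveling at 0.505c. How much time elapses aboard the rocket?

Dilated time Δt = 7.647 days
γ = 1/√(1 - 0.505²) = 1.1586
Δt₀ = Δt/γ = 7.647/1.1586 = 6.600 days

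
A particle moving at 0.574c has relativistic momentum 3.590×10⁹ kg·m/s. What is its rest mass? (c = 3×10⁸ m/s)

γ = 1/√(1 - 0.574²) = 1.221
v = 0.574 × 3×10⁸ = 1.722×10⁸ m/s
m = p/(γv) = 3.590×10⁹/(1.221 × 1.722×10⁸) = 17.07 kg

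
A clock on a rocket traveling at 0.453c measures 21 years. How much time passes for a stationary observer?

Proper time Δt₀ = 21 years
γ = 1/√(1 - 0.453²) = 1.122
Δt = γΔt₀ = 1.122 × 21 = 23.56 years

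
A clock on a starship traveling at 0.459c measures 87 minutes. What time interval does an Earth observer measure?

Proper time Δt₀ = 87 minutes
γ = 1/√(1 - 0.459²) = 1.12557
Δt = γΔt₀ = 1.12557 × 87 = 97.92 minutes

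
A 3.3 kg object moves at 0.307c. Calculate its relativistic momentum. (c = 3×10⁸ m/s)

γ = 1/√(1 - 0.307²) = 1.051
v = 0.307 × 3×10⁸ = 9.210×10⁷ m/s
p = γmv = 1.051 × 3.3 × 9.210×10⁷ = 3.194×10⁸ kg·m/s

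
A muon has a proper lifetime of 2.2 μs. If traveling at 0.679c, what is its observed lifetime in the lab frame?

Proper lifetime τ₀ = 2.2 μs
γ = 1/√(1 - 0.679²) = 1.3621
τ = γτ₀ = 1.3621 × 2.2 μs = 2.997 μs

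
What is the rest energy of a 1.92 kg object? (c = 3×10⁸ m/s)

c² = (3×10⁸)² = 9.000×10¹⁶ m²/s²
E₀ = mc² = 1.92 × 9.000×10¹⁶ = 1.728×10¹⁷ J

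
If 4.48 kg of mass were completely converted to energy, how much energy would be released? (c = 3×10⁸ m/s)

Using E = mc²:
c² = (3×10⁸)² = 9×10¹⁶ m²/s²
E = 4.48 × 9×10¹⁶ = 4.032×10¹⁷ J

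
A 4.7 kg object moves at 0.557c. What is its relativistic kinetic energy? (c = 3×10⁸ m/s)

γ = 1/√(1 - 0.557²) = 1.204076
γ - 1 = 0.204076
KE = (γ-1)mc² = 0.204076 × 4.7 × (3×10⁸)² = 8.632×10¹⁶ J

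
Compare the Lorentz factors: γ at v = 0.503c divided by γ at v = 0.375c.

γ₁ = 1/√(1 - 0.503²) = 1.1570
γ₂ = 1/√(1 - 0.375²) = 1.0787
γ₁/γ₂ = 1.1570/1.0787 = 1.073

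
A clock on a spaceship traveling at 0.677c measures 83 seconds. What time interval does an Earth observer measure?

Proper time Δt₀ = 83 seconds
γ = 1/√(1 - 0.677²) = 1.359
Δt = γΔt₀ = 1.359 × 83 = 112.8 seconds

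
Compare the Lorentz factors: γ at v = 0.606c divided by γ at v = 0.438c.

γ₁ = 1/√(1 - 0.606²) = 1.257
γ₂ = 1/√(1 - 0.438²) = 1.112
γ₁/γ₂ = 1.257/1.112 = 1.130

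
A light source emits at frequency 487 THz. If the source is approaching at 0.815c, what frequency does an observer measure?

β = v/c = 0.815
(1+β)/(1-β) = 1.815/0.185 = 9.811
Doppler factor = √(9.811) = 3.132
f_obs = 487 × 3.132 = 1525 THz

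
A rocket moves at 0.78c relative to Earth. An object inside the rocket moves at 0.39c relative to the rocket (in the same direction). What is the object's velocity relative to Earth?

u = (u' + v)/(1 + u'v/c²)
Numerator: 0.39 + 0.78 = 1.17
Denominator: 1 + 0.3042 = 1.3042
u = 1.17/1.3042 = 0.8971c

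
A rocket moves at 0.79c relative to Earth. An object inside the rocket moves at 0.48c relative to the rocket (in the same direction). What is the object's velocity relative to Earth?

u = (u' + v)/(1 + u'v/c²)
Numerator: 0.48 + 0.79 = 1.27
Denominator: 1 + 0.3792 = 1.3792
u = 1.27/1.3792 = 0.9208c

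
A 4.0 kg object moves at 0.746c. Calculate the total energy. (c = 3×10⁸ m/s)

γ = 1/√(1 - 0.746²) = 1.5016
mc² = 4.0 × (3×10⁸)² = 3.600×10¹⁷ J
E = γmc² = 1.5016 × 3.600×10¹⁷ = 5.406×10¹⁷ J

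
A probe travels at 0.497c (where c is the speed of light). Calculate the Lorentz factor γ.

v/c = 0.497, so (v/c)² = 0.247009
1 - (v/c)² = 0.752991
γ = 1/√(0.752991) = 1.152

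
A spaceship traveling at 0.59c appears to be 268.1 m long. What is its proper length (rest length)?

Contracted length L = 268.1 m
γ = 1/√(1 - 0.59²) = 1.23854
L₀ = γL = 1.23854 × 268.1 = 332.1 m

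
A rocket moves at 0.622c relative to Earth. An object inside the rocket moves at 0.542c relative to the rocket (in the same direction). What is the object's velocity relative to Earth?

u = (u' + v)/(1 + u'v/c²)
Numerator: 0.542 + 0.622 = 1.164
Denominator: 1 + 0.337124 = 1.337124
u = 1.164/1.337124 = 0.8705c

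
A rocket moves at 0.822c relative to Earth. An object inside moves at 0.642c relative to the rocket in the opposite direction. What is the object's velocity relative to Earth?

Object's velocity in rocket frame is u' = -0.642c
u = (u' + v)/(1 + u'v/c²) = (v - 0.642)/(1 - 0.642·v/c²)
Numerator: 0.822 - 0.642 = 0.18
Denominator: 1 - 0.527724 = 0.472276
u = 0.18/0.472276 = 0.3811c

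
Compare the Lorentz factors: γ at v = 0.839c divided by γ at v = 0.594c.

γ₁ = 1/√(1 - 0.839²) = 1.8378
γ₂ = 1/√(1 - 0.594²) = 1.2431
γ₁/γ₂ = 1.8378/1.2431 = 1.478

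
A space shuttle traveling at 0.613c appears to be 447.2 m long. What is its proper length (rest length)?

Contracted length L = 447.2 m
γ = 1/√(1 - 0.613²) = 1.2657
L₀ = γL = 1.2657 × 447.2 = 566.0 m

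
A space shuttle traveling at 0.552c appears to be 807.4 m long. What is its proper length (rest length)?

Contracted length L = 807.4 m
γ = 1/√(1 - 0.552²) = 1.1993
L₀ = γL = 1.1993 × 807.4 = 968.3 m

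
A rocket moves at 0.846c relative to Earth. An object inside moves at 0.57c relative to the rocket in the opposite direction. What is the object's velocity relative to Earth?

Object's velocity in rocket frame is u' = -0.57c
u = (u' + v)/(1 + u'v/c²) = (v - 0.57)/(1 - 0.57·v/c²)
Numerator: 0.846 - 0.57 = 0.276
Denominator: 1 - 0.48222 = 0.51778
u = 0.276/0.51778 = 0.5330c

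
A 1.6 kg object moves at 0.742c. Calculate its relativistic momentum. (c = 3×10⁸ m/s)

γ = 1/√(1 - 0.742²) = 1.49165
v = 0.742 × 3×10⁸ = 2.226×10⁸ m/s
p = γmv = 1.49165 × 1.6 × 2.226×10⁸ = 5.313×10⁸ kg·m/s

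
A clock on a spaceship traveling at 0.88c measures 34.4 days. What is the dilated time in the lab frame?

Proper time Δt₀ = 34.4 days
γ = 1/√(1 - 0.88²) = 2.1054
Δt = γΔt₀ = 2.1054 × 34.4 = 72.43 days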